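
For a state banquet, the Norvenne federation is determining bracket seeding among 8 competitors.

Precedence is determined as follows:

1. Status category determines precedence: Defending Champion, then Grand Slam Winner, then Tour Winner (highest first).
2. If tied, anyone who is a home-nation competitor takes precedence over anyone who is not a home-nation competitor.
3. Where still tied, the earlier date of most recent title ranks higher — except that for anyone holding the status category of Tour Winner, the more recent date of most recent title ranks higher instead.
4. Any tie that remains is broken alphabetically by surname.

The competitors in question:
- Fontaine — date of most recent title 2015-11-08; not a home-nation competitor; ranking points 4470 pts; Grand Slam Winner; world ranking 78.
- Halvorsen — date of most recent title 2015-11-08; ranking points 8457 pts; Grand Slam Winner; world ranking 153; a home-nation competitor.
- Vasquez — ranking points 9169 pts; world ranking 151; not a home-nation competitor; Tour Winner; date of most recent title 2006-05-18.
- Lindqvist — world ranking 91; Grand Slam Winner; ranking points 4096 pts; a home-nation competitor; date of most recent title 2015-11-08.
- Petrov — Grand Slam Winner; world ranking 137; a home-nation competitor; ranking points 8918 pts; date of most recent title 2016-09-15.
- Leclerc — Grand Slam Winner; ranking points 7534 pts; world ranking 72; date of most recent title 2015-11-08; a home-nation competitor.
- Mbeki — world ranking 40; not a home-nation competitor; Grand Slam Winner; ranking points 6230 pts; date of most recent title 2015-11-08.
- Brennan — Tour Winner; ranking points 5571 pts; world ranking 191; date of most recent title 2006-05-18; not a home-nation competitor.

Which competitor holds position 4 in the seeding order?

Petrov

By status category: Halvorsen, Leclerc, Lindqvist, Petrov, Fontaine and Mbeki (Grand Slam Winner); then Brennan and Vasquez (Tour Winner).
Among Halvorsen, Leclerc, Lindqvist, Petrov, Fontaine and Mbeki, a home-nation competitor before not a home-nation competitor: Halvorsen, Leclerc, Lindqvist and Petrov (a home-nation competitor) before Fontaine and Mbeki (not a home-nation competitor).
Among Halvorsen, Leclerc, Lindqvist and Petrov, by date of most recent title (earlier first): Halvorsen, Leclerc and Lindqvist (2015-11-08) before Petrov (2016-09-15).
Among Halvorsen, Leclerc and Lindqvist, alphabetically by surname: Halvorsen before Leclerc before Lindqvist.
Fontaine and Mbeki both have date of most recent title 2015-11-08, so the next rule applies.
Among Fontaine and Mbeki, alphabetically by surname: Fontaine before Mbeki.
Brennan and Vasquez are each not a home-nation competitor, so the next rule applies.
Brennan and Vasquez both have date of most recent title 2006-05-18, so the next rule applies.
Among Brennan and Vasquez, alphabetically by surname: Brennan before Vasquez.
Order: Halvorsen, Leclerc, Lindqvist, Petrov, Fontaine, Mbeki, Brennan, Vasquez.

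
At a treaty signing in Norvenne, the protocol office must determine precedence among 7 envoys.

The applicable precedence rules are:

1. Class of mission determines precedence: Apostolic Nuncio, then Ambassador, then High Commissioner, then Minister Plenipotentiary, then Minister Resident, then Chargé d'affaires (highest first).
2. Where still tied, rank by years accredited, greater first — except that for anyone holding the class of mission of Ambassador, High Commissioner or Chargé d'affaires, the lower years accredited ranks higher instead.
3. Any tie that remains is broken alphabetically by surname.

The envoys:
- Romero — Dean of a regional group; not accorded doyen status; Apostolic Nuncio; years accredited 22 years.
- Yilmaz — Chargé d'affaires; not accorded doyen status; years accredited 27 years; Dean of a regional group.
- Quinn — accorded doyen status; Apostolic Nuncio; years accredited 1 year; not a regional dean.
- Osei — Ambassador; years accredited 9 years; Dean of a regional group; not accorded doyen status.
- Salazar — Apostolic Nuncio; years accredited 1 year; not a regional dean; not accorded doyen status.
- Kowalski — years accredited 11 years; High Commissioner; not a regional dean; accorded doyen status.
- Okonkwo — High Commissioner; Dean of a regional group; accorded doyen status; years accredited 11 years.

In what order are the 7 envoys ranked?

Romero, Quinn, Salazar, Osei, Kowalski, Okonkwo, Yilmaz

By class of mission: Romero, Quinn and Salazar (Apostolic Nuncio); then Osei (Ambassador); then Kowalski and Okonkwo (High Commissioner); then Yilmaz (Chargé d'affaires).
Among Romero, Quinn and Salazar, by years accredited (higher first): Romero (22 years) before Quinn and Salazar (1 year).
Among Quinn and Salazar, alphabetically by surname: Quinn before Salazar.
Kowalski and Okonkwo both have years accredited 11 years, so the next rule applies.
Among Kowalski and Okonkwo, alphabetically by surname: Kowalski before Okonkwo.
Full order: Romero, Quinn, Salazar, Osei, Kowalski, Okonkwo, Yilmaz.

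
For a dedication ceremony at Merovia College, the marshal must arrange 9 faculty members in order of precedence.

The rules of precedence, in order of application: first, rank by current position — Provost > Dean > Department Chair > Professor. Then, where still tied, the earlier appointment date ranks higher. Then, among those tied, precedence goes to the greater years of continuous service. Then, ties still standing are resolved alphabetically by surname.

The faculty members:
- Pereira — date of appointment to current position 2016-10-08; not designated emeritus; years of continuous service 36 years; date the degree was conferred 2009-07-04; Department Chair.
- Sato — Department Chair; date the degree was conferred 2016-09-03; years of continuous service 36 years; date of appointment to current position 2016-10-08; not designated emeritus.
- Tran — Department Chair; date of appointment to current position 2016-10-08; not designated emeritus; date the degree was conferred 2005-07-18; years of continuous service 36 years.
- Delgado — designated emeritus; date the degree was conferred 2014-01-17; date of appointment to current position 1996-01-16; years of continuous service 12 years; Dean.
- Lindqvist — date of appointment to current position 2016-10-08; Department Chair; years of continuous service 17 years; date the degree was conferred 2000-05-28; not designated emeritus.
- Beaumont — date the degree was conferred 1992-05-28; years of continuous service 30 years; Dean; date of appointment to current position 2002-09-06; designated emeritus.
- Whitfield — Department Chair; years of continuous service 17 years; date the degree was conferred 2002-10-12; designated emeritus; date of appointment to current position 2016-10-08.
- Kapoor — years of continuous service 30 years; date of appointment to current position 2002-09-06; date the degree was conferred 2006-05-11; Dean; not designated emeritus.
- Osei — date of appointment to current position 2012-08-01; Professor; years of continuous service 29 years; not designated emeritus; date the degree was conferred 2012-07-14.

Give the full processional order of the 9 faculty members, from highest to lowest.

By current position: Delgado, Beaumont and Kapoor (Dean); then Pereira, Sato, Tran, Lindqvist and Whitfield (Department Chair); then Osei (Professor).
Among Delgado, Beaumont and Kapoor, by date of appointment to current position (earlier first): Delgado (1996-01-16) before Beaumont and Kapoor (2002-09-06).
Beaumont and Kapoor both have years of continuous service 30 years, so the next rule applies.
Among Beaumont and Kapoor, alphabetically by surname: Beaumont before Kapoor.
Pereira, Sato, Tran, Lindqvist and Whitfield all have date of appointment to current position 2016-10-08, so the next rule applies.
Among Pereira, Sato, Tran, Lindqvist and Whitfield, by years of continuous service (higher first): Pereira, Sato and Tran (36 years) before Lindqvist and Whitfield (17 years).
Among Pereira, Sato and Tran, alphabetically by surname: Pereira before Sato before Tran.
Among Lindqvist and Whitfield, alphabetically by surname: Lindqvist before Whitfield.
Full order: Delgado, Beaumont, Kapoor, Pereira, Sato, Tran, Lindqvist, Whitfield, Osei.

Delgado, Beaumont, Kapoor, Pereira, Sato, Tran, Lindqvist, Whitfield, Osei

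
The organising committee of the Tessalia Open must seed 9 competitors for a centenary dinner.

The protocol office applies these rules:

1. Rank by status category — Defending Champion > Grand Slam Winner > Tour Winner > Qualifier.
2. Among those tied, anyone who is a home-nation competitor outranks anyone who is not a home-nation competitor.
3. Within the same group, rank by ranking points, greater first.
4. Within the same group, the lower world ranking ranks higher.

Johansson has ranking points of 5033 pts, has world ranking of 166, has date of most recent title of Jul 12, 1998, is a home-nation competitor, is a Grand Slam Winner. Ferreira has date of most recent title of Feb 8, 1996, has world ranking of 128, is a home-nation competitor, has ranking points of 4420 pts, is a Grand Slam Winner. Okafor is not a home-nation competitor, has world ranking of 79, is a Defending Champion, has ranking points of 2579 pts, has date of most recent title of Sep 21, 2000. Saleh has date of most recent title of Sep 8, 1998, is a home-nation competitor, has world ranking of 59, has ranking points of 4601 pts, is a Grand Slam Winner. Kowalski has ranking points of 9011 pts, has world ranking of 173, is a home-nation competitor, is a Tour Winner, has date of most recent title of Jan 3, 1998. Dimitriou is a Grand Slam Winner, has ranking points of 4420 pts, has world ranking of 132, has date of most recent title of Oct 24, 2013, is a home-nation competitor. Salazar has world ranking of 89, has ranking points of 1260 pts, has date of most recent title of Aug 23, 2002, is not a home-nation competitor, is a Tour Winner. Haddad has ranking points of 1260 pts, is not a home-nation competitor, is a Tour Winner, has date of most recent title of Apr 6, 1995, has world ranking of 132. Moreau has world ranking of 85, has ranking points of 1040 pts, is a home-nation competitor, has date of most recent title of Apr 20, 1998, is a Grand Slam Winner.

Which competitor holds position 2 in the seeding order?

By status category: Okafor (Defending Champion); then Johansson, Saleh, Ferreira, Dimitriou and Moreau (Grand Slam Winner); then Kowalski, Salazar and Haddad (Tour Winner).
Johansson, Saleh, Ferreira, Dimitriou and Moreau are each a home-nation competitor, so the next rule applies.
Among Johansson, Saleh, Ferreira, Dimitriou and Moreau, by ranking points (higher first): Johansson (5033 pts) before Saleh (4601 pts) before Ferreira and Dimitriou (4420 pts) before Moreau (1040 pts).
Among Ferreira and Dimitriou, by world ranking (lower first): Ferreira (128) before Dimitriou (132).
Among Kowalski, Salazar and Haddad, a home-nation competitor before not a home-nation competitor: Kowalski (a home-nation competitor) before Salazar and Haddad (not a home-nation competitor).
Salazar and Haddad both have ranking points 1260 pts, so the next rule applies.
Among Salazar and Haddad, by world ranking (lower first): Salazar (89) before Haddad (132).
Order: Okafor, Johansson, Saleh, Ferreira, Dimitriou, Moreau, Kowalski, Salazar, Haddad.

Johansson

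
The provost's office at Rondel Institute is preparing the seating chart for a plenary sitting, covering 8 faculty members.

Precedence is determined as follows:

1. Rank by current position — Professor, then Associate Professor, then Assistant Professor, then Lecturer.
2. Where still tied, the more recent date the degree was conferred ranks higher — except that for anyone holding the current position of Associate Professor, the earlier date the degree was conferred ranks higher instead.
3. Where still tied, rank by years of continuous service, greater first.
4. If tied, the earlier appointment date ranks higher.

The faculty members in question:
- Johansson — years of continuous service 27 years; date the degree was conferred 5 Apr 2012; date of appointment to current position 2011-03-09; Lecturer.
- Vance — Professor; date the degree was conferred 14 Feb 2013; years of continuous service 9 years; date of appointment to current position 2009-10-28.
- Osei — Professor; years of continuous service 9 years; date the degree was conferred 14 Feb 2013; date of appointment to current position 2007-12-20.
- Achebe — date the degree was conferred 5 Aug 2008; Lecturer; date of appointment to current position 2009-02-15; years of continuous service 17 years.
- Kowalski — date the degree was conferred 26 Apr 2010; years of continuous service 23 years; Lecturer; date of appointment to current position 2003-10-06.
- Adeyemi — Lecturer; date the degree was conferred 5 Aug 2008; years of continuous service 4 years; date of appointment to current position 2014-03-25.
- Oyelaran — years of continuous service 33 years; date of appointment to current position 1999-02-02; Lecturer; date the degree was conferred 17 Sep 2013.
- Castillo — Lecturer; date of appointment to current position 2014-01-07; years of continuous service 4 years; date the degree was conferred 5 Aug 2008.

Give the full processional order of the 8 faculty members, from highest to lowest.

Osei, Vance, Oyelaran, Johansson, Kowalski, Achebe, Castillo, Adeyemi

By current position: Osei and Vance (Professor); then Oyelaran, Johansson, Kowalski, Achebe, Castillo and Adeyemi (Lecturer).
Osei and Vance both have date the degree was conferred 14 Feb 2013, so the next rule applies.
Osei and Vance both have years of continuous service 9 years, so the next rule applies.
Among Osei and Vance, by date of appointment to current position (earlier first): Osei (2007-12-20) before Vance (2009-10-28).
Among Oyelaran, Johansson, Kowalski, Achebe, Castillo and Adeyemi, by date the degree was conferred (later first): Oyelaran (17 Sep 2013) before Johansson (5 Apr 2012) before Kowalski (26 Apr 2010) before Achebe, Castillo and Adeyemi (5 Aug 2008).
Among Achebe, Castillo and Adeyemi, by years of continuous service (higher first): Achebe (17 years) before Castillo and Adeyemi (4 years).
Among Castillo and Adeyemi, by date of appointment to current position (earlier first): Castillo (2014-01-07) before Adeyemi (2014-03-25).
Full order: Osei, Vance, Oyelaran, Johansson, Kowalski, Achebe, Castillo, Adeyemi.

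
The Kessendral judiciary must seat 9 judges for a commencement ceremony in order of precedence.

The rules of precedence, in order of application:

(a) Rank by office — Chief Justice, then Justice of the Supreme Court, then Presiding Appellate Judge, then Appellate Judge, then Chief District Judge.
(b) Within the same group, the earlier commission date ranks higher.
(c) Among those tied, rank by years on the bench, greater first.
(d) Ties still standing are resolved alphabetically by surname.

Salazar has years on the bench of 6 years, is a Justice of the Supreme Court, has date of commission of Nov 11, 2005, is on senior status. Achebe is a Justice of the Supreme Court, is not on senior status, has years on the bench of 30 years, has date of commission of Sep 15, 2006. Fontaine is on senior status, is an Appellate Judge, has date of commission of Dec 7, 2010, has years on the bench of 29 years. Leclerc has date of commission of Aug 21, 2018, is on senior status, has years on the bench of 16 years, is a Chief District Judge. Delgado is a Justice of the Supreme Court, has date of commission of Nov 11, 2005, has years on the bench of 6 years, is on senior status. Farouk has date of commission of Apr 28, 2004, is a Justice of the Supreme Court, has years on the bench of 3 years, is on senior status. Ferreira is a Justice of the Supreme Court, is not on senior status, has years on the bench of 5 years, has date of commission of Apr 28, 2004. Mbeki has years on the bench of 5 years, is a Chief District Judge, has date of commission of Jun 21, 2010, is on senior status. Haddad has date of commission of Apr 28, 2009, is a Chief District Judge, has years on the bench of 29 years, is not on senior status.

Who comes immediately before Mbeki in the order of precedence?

By office: Ferreira, Farouk, Delgado, Salazar and Achebe (Justice of the Supreme Court); then Fontaine (Appellate Judge); then Haddad, Mbeki and Leclerc (Chief District Judge).
Among Ferreira, Farouk, Delgado, Salazar and Achebe, by date of commission (earlier first): Ferreira and Farouk (Apr 28, 2004) before Delgado and Salazar (Nov 11, 2005) before Achebe (Sep 15, 2006).
Among Ferreira and Farouk, by years on the bench (higher first): Ferreira (5 years) before Farouk (3 years).
Delgado and Salazar both have years on the bench 6 years, so the next rule applies.
Among Delgado and Salazar, alphabetically by surname: Delgado before Salazar.
Among Haddad, Mbeki and Leclerc, by date of commission (earlier first): Haddad (Apr 28, 2009) before Mbeki (Jun 21, 2010) before Leclerc (Aug 21, 2018).
Order: Ferreira, Farouk, Delgado, Salazar, Achebe, Fontaine, Haddad, Mbeki, Leclerc.

Haddad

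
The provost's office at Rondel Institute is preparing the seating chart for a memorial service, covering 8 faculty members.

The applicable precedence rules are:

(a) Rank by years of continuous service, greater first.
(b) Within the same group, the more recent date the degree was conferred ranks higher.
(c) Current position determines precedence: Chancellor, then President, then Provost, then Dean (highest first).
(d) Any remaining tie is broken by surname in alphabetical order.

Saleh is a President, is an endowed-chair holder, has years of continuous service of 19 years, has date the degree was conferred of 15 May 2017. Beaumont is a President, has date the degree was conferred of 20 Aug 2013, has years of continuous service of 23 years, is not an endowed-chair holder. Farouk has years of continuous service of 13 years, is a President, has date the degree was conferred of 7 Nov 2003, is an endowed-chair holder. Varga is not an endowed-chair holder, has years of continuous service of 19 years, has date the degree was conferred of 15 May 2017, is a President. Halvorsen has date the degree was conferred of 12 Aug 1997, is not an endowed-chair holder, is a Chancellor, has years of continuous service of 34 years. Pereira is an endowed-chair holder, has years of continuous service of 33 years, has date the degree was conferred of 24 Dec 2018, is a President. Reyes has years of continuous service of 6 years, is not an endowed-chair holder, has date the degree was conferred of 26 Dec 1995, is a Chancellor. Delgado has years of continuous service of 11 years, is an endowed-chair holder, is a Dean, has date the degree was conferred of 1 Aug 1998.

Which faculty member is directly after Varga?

Farouk

By years of continuous service (higher first): Halvorsen (34 years); then Pereira (33 years); then Beaumont (23 years); then Saleh and Varga (both 19 years); then Farouk (13 years); then Delgado (11 years); then Reyes (6 years).
Saleh and Varga both have date the degree was conferred 15 May 2017, so the next rule applies.
Saleh and Varga are each President, so the next rule applies.
Among Saleh and Varga, alphabetically by surname: Saleh before Varga.
Order: Halvorsen, Pereira, Beaumont, Saleh, Varga, Farouk, Delgado, Reyes.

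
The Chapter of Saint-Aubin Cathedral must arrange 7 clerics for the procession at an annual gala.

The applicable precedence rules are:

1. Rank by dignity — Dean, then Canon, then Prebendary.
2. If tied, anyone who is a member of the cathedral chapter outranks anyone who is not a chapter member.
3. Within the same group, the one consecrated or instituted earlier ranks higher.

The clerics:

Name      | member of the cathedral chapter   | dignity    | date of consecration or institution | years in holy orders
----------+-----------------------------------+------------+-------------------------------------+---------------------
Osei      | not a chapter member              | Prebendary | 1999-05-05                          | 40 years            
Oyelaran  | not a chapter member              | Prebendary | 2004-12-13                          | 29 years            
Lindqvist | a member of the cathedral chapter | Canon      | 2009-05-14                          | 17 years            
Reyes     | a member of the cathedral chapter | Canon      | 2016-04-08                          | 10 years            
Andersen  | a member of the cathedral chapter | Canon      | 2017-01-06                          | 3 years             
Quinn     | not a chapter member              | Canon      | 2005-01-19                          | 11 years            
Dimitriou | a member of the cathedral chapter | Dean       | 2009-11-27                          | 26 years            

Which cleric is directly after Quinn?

By dignity: Dimitriou (Dean); then Lindqvist, Reyes, Andersen and Quinn (Canon); then Osei and Oyelaran (Prebendary).
Among Lindqvist, Reyes, Andersen and Quinn, a member of the cathedral chapter before not a chapter member: Lindqvist, Reyes and Andersen (a member of the cathedral chapter) before Quinn (not a chapter member).
Among Lindqvist, Reyes and Andersen, by date of consecration or institution (earlier first): Lindqvist (2009-05-14) before Reyes (2016-04-08) before Andersen (2017-01-06).
Osei and Oyelaran are each not a chapter member, so the next rule applies.
Among Osei and Oyelaran, by date of consecration or institution (earlier first): Osei (1999-05-05) before Oyelaran (2004-12-13).
Order: Dimitriou, Lindqvist, Reyes, Andersen, Quinn, Osei, Oyelaran.

Osei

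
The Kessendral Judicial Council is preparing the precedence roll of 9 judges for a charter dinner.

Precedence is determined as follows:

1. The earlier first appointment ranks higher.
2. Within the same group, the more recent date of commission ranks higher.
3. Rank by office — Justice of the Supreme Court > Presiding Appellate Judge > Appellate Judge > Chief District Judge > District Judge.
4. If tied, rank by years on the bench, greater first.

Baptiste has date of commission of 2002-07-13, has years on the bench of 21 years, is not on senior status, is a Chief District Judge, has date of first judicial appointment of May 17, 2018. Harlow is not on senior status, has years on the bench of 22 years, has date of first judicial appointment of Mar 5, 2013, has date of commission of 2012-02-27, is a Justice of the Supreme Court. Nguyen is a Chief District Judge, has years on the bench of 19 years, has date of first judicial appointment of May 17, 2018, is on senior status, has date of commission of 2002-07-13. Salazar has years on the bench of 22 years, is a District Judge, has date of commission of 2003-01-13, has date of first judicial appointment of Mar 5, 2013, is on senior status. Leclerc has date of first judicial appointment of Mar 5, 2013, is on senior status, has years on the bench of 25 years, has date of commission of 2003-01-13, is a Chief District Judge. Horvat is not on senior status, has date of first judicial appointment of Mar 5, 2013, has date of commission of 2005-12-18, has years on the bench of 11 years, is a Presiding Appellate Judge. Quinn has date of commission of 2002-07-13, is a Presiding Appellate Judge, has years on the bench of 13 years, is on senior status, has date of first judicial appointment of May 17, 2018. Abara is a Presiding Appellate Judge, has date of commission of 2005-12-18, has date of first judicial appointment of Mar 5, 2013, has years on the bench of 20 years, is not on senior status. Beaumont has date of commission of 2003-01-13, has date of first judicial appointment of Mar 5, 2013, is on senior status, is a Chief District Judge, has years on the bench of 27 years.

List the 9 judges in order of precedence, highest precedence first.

By date of first judicial appointment (earlier first): Harlow, Abara, Horvat, Beaumont, Leclerc and Salazar (each Mar 5, 2013); then Quinn, Baptiste and Nguyen (each May 17, 2018).
Among Harlow, Abara, Horvat, Beaumont, Leclerc and Salazar, by date of commission (later first): Harlow (2012-02-27) before Abara and Horvat (2005-12-18) before Beaumont, Leclerc and Salazar (2003-01-13).
Abara and Horvat are each Presiding Appellate Judge, so the next rule applies.
Among Abara and Horvat, by years on the bench (higher first): Abara (20 years) before Horvat (11 years).
Among Beaumont, Leclerc and Salazar, by office: Beaumont and Leclerc (Chief District Judge) before Salazar (District Judge).
Among Beaumont and Leclerc, by years on the bench (higher first): Beaumont (27 years) before Leclerc (25 years).
Quinn, Baptiste and Nguyen all have date of commission 2002-07-13, so the next rule applies.
Among Quinn, Baptiste and Nguyen, by office: Quinn (Presiding Appellate Judge) before Baptiste and Nguyen (Chief District Judge).
Among Baptiste and Nguyen, by years on the bench (higher first): Baptiste (21 years) before Nguyen (19 years).
Full order: Harlow, Abara, Horvat, Beaumont, Leclerc, Salazar, Quinn, Baptiste, Nguyen.

Harlow, Abara, Horvat, Beaumont, Leclerc, Salazar, Quinn, Baptiste, Nguyen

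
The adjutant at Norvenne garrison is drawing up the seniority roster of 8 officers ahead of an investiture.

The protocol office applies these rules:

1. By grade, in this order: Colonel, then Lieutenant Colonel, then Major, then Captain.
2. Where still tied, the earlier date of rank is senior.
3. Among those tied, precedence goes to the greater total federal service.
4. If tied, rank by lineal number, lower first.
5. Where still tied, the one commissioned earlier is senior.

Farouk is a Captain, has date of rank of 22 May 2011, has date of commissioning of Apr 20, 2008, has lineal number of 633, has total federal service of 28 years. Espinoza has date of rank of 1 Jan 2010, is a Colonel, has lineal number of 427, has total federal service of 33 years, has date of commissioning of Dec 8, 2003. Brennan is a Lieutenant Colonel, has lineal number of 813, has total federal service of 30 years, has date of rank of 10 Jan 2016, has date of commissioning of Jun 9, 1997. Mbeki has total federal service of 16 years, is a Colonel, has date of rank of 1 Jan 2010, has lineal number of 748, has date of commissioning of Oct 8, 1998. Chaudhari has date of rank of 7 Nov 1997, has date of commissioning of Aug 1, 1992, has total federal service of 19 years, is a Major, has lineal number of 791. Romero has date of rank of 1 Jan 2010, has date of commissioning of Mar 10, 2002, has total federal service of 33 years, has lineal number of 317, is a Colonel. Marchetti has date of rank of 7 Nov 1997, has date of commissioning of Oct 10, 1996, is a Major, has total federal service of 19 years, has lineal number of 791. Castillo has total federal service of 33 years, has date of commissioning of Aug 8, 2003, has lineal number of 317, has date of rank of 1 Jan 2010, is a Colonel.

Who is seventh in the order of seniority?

By grade: Romero, Castillo, Espinoza and Mbeki (Colonel); then Brennan (Lieutenant Colonel); then Chaudhari and Marchetti (Major); then Farouk (Captain).
Romero, Castillo, Espinoza and Mbeki all have date of rank 1 Jan 2010, so the next rule applies.
Among Romero, Castillo, Espinoza and Mbeki, by total federal service (higher first): Romero, Castillo and Espinoza (33 years) before Mbeki (16 years).
Among Romero, Castillo and Espinoza, by lineal number (lower first): Romero and Castillo (317) before Espinoza (427).
Among Romero and Castillo, by date of commissioning (earlier first): Romero (Mar 10, 2002) before Castillo (Aug 8, 2003).
Chaudhari and Marchetti both have date of rank 7 Nov 1997, so the next rule applies.
Chaudhari and Marchetti both have total federal service 19 years, so the next rule applies.
Chaudhari and Marchetti both have lineal number 791, so the next rule applies.
Among Chaudhari and Marchetti, by date of commissioning (earlier first): Chaudhari (Aug 1, 1992) before Marchetti (Oct 10, 1996).
Order: Romero, Castillo, Espinoza, Mbeki, Brennan, Chaudhari, Marchetti, Farouk.

Marchetti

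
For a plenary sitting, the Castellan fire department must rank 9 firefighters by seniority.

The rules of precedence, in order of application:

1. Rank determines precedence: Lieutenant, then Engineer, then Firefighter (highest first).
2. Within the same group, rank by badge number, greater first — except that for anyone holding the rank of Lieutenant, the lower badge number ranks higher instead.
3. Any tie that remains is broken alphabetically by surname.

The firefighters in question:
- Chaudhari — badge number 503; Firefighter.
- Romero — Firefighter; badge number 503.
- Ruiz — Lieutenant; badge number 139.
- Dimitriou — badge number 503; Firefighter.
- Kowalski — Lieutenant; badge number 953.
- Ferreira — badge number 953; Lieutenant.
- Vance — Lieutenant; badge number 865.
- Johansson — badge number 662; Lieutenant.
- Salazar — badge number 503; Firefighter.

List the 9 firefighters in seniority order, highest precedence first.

By rank: Ruiz, Johansson, Vance, Ferreira and Kowalski (Lieutenant); then Chaudhari, Dimitriou, Romero and Salazar (Firefighter).
Among Ruiz, Johansson, Vance, Ferreira and Kowalski, by badge number (lower first) (reversed rule for this group): Ruiz (139) before Johansson (662) before Vance (865) before Ferreira and Kowalski (953).
Among Ferreira and Kowalski, alphabetically by surname: Ferreira before Kowalski.
Chaudhari, Dimitriou, Romero and Salazar all have badge number 503, so the next rule applies.
Among Chaudhari, Dimitriou, Romero and Salazar, alphabetically by surname: Chaudhari before Dimitriou before Romero before Salazar.
Full order: Ruiz, Johansson, Vance, Ferreira, Kowalski, Chaudhari, Dimitriou, Romero, Salazar.

Ruiz, Johansson, Vance, Ferreira, Kowalski, Chaudhari, Dimitriou, Romero, Salazar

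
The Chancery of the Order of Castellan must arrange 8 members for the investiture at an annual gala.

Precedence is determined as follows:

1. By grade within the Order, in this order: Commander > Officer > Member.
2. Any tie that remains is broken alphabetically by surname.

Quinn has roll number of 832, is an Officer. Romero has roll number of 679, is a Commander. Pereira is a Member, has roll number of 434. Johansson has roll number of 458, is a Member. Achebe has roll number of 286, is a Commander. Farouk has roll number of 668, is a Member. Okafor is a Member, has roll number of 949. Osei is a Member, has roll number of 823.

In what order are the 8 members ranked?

Achebe, Romero, Quinn, Farouk, Johansson, Okafor, Osei, Pereira

By grade within the Order: Achebe and Romero (Commander); then Quinn (Officer); then Farouk, Johansson, Okafor, Osei and Pereira (Member).
Among Achebe and Romero, alphabetically by surname: Achebe before Romero.
Among Farouk, Johansson, Okafor, Osei and Pereira, alphabetically by surname: Farouk before Johansson before Okafor before Osei before Pereira.
Full order: Achebe, Romero, Quinn, Farouk, Johansson, Okafor, Osei, Pereira.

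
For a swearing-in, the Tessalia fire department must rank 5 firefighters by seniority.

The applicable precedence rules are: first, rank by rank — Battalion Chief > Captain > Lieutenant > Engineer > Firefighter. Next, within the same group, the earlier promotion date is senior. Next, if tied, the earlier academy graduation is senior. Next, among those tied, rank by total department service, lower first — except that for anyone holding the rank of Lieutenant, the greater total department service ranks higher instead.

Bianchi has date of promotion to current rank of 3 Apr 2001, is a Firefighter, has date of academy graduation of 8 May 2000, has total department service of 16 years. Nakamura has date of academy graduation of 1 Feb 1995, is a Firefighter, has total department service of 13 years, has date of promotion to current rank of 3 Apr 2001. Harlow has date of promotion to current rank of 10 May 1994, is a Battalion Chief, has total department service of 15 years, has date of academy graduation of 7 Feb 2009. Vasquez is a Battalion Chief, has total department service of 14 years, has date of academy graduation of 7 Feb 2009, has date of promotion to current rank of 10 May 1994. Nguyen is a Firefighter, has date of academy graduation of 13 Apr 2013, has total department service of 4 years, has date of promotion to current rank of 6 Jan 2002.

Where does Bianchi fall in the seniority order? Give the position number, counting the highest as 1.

4

By rank: Vasquez and Harlow (Battalion Chief); then Nakamura, Bianchi and Nguyen (Firefighter).
Vasquez and Harlow both have date of promotion to current rank 10 May 1994, so the next rule applies.
Vasquez and Harlow both have date of academy graduation 7 Feb 2009, so the next rule applies.
Among Vasquez and Harlow, by total department service (lower first): Vasquez (14 years) before Harlow (15 years).
Among Nakamura, Bianchi and Nguyen, by date of promotion to current rank (earlier first): Nakamura and Bianchi (3 Apr 2001) before Nguyen (6 Jan 2002).
Among Nakamura and Bianchi, by date of academy graduation (earlier first): Nakamura (1 Feb 1995) before Bianchi (8 May 2000).
Order: Vasquez, Harlow, Nakamura, Bianchi, Nguyen. So position 4.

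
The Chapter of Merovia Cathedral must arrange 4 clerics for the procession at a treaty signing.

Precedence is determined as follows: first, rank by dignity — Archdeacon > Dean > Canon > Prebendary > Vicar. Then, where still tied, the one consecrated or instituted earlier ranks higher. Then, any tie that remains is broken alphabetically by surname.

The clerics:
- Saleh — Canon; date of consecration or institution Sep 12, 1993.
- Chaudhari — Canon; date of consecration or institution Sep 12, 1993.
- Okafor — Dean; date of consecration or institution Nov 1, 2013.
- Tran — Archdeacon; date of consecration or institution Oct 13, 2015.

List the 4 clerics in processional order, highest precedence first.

By dignity: Tran (Archdeacon); then Okafor (Dean); then Chaudhari and Saleh (Canon).
Chaudhari and Saleh both have date of consecration or institution Sep 12, 1993, so the next rule applies.
Among Chaudhari and Saleh, alphabetically by surname: Chaudhari before Saleh.
Full order: Tran, Okafor, Chaudhari, Saleh.

Tran, Okafor, Chaudhari, Saleh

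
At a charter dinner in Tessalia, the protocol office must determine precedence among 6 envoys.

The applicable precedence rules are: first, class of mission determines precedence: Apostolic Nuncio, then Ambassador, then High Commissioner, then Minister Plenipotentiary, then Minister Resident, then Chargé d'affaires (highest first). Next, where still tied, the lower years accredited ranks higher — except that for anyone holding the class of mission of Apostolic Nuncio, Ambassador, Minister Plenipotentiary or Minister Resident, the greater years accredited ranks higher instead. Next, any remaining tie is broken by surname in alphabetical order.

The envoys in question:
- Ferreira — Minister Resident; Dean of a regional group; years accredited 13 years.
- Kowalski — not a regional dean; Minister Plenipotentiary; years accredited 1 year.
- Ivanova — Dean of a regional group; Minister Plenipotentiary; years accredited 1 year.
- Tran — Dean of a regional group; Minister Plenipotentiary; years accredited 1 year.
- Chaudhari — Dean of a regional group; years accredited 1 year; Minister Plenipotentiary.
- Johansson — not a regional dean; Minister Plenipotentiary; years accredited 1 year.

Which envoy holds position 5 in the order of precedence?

Tran

By class of mission: Chaudhari, Ivanova, Johansson, Kowalski and Tran (Minister Plenipotentiary); then Ferreira (Minister Resident).
Chaudhari, Ivanova, Johansson, Kowalski and Tran all have years accredited 1 year, so the next rule applies.
Among Chaudhari, Ivanova, Johansson, Kowalski and Tran, alphabetically by surname: Chaudhari before Ivanova before Johansson before Kowalski before Tran.
Order: Chaudhari, Ivanova, Johansson, Kowalski, Tran, Ferreira.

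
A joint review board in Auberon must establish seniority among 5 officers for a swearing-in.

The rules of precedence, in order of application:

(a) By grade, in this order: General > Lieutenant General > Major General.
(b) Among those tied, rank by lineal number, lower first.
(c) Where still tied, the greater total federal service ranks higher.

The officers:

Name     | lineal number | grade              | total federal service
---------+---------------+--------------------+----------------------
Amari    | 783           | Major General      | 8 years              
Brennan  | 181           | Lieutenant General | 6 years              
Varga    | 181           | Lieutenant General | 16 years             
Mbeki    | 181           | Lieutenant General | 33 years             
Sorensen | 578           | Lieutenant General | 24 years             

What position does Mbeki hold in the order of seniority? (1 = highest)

By grade: Mbeki, Varga, Brennan and Sorensen (Lieutenant General); then Amari (Major General).
Among Mbeki, Varga, Brennan and Sorensen, by lineal number (lower first): Mbeki, Varga and Brennan (181) before Sorensen (578).
Among Mbeki, Varga and Brennan, by total federal service (higher first): Mbeki (33 years) before Varga (16 years) before Brennan (6 years).
Order: Mbeki, Varga, Brennan, Sorensen, Amari. So position 1.

1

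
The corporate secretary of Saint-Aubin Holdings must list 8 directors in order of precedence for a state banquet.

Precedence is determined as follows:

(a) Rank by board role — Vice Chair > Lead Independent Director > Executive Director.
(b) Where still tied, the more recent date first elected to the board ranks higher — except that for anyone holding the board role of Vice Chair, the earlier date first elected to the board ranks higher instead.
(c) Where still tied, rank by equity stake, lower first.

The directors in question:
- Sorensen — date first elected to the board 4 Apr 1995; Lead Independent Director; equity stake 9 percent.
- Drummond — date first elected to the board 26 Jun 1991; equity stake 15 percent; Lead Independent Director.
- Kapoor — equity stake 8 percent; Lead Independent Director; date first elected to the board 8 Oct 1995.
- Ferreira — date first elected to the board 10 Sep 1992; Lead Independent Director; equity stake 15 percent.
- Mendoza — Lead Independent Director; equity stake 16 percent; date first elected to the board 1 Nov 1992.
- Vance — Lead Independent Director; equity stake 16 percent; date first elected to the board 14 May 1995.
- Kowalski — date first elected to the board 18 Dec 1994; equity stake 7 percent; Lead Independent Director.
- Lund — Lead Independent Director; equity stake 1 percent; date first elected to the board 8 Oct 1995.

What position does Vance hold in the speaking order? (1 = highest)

By board role: Lund, Kapoor, Vance, Sorensen, Kowalski, Mendoza, Ferreira and Drummond (Lead Independent Director).
Among Lund, Kapoor, Vance, Sorensen, Kowalski, Mendoza, Ferreira and Drummond, by date first elected to the board (later first): Lund and Kapoor (8 Oct 1995) before Vance (14 May 1995) before Sorensen (4 Apr 1995) before Kowalski (18 Dec 1994) before Mendoza (1 Nov 1992) before Ferreira (10 Sep 1992) before Drummond (26 Jun 1991).
Among Lund and Kapoor, by equity stake (lower first): Lund (1 percent) before Kapoor (8 percent).
Order: Lund, Kapoor, Vance, Sorensen, Kowalski, Mendoza, Ferreira, Drummond. So position 3.

3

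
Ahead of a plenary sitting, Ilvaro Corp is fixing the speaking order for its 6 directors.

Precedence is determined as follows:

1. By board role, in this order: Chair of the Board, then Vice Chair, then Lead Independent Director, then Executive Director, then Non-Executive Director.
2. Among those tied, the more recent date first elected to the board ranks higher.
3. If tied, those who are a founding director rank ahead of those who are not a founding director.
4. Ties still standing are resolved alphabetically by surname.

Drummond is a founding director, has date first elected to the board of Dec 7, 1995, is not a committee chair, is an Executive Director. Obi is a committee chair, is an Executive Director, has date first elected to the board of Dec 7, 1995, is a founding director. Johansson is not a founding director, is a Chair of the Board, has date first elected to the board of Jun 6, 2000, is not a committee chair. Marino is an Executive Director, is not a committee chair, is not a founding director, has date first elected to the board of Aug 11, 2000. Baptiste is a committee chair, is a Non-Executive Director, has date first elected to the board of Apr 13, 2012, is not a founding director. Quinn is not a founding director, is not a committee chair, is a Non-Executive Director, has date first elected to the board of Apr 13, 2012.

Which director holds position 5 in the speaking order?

Baptiste

By board role: Johansson (Chair of the Board); then Marino, Drummond and Obi (Executive Director); then Baptiste and Quinn (Non-Executive Director).
Among Marino, Drummond and Obi, by date first elected to the board (later first): Marino (Aug 11, 2000) before Drummond and Obi (Dec 7, 1995).
Drummond and Obi are each a founding director, so the next rule applies.
Among Drummond and Obi, alphabetically by surname: Drummond before Obi.
Baptiste and Quinn both have date first elected to the board Apr 13, 2012, so the next rule applies.
Baptiste and Quinn are each not a founding director, so the next rule applies.
Among Baptiste and Quinn, alphabetically by surname: Baptiste before Quinn.
Order: Johansson, Marino, Drummond, Obi, Baptiste, Quinn.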